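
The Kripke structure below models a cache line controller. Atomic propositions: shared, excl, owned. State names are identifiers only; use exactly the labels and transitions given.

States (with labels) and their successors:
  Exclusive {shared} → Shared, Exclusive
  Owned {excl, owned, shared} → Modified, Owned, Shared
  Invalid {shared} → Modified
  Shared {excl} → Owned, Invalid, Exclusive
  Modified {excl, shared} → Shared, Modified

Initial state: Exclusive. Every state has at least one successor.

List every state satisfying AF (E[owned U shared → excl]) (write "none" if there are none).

{Owned, Invalid, Shared, Modified}

States satisfying E[owned U shared → excl]: {Owned, Shared, Modified}.
States satisfying AF (E[owned U shared → excl]): {Owned, Invalid, Shared, Modified}.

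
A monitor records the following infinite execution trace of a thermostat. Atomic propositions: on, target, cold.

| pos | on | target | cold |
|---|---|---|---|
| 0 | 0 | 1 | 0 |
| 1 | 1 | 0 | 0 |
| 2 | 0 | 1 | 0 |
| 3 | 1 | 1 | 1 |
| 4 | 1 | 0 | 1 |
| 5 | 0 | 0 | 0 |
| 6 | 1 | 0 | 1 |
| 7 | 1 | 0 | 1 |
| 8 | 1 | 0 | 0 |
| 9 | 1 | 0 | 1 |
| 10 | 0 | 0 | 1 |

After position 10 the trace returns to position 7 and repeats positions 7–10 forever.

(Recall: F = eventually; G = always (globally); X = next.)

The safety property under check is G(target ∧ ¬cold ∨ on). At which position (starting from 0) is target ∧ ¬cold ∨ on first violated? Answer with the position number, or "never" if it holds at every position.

5

Check target ∧ ¬cold ∨ on at each position in order: 0 ✓, 1 ✓, 2 ✓, 3 ✓, 4 ✓.
At position 5 the labels are {}, so target ∧ ¬cold ∨ on is false there. This is the first violation.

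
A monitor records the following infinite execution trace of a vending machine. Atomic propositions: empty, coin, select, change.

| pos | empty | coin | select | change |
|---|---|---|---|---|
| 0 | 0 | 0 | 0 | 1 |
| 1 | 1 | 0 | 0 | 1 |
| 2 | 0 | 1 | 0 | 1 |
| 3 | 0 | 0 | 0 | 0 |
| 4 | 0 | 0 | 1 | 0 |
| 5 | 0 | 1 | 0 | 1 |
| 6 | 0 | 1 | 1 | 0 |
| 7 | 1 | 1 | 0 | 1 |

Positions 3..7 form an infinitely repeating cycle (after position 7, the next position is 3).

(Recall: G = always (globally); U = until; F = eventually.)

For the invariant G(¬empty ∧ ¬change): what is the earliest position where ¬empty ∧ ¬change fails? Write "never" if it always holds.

At position 0 the labels are {change}, so ¬empty ∧ ¬change is false there. This is the first violation.

0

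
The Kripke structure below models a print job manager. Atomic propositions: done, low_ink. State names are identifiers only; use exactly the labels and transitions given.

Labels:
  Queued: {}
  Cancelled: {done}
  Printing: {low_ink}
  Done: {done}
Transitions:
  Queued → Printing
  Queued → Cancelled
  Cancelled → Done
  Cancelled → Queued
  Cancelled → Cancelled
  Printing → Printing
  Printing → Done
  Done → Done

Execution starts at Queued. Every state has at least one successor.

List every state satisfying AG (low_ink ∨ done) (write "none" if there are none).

{Printing, Done}

States satisfying low_ink ∨ done: {Cancelled, Printing, Done}.
States satisfying AG (low_ink ∨ done): {Printing, Done}.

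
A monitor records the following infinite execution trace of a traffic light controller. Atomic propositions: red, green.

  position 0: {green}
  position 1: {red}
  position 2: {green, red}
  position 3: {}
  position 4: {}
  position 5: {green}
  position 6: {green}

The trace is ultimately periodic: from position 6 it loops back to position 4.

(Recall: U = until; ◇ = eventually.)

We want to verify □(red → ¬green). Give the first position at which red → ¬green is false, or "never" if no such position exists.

Check red → ¬green at each position in order: 0 ✓, 1 ✓.
At position 2 the labels are {green, red}, so red → ¬green is false there. This is the first violation.

2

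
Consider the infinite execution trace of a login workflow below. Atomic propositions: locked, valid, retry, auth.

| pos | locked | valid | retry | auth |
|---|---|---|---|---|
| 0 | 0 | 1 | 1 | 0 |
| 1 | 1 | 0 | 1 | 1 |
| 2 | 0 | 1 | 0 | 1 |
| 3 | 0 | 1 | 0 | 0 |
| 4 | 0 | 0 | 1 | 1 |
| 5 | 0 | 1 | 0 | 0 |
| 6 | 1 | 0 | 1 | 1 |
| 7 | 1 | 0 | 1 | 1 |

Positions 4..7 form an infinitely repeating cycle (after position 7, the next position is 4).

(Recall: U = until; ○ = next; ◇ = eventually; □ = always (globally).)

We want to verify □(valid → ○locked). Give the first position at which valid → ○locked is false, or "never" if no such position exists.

Check valid → ○locked at each position in order: 0 ✓, 1 ✓.
At position 2 the labels are {auth, valid} and the next position 3 has {valid}, so valid → ○locked is false there. This is the first violation.

2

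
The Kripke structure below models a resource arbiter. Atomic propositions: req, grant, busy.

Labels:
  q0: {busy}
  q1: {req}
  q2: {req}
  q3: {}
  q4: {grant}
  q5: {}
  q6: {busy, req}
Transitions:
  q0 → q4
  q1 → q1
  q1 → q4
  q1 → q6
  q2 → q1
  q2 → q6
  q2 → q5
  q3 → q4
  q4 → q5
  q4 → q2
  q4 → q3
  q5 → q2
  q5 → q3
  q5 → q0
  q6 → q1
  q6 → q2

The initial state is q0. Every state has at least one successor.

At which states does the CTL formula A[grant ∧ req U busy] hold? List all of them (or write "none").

States satisfying grant ∧ req: ∅.
States satisfying busy: {q0, q6}.
States satisfying A[grant ∧ req U busy]: {q0, q6}.

{q0, q6}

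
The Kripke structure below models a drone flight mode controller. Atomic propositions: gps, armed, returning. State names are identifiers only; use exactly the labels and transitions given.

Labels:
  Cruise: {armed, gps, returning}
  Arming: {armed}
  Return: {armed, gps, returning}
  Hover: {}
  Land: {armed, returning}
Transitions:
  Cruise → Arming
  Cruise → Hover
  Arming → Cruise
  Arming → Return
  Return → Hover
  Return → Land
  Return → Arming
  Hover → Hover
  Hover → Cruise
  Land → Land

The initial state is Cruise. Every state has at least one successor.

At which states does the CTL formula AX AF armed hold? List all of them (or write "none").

States satisfying AF armed: {Cruise, Arming, Return, Land}.
States satisfying AX AF armed: {Arming, Land}.

{Arming, Land}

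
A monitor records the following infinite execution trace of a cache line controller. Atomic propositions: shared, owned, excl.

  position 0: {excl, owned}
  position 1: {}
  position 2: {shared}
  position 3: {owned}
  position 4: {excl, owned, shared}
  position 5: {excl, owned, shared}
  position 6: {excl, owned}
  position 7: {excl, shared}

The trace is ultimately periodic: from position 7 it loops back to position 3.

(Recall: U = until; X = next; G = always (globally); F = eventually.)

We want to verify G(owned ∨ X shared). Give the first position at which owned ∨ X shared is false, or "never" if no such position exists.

2

Check owned ∨ X shared at each position in order: 0 ✓, 1 ✓.
At position 2 the labels are {shared} and the next position 3 has {owned}, so owned ∨ X shared is false there. This is the first violation.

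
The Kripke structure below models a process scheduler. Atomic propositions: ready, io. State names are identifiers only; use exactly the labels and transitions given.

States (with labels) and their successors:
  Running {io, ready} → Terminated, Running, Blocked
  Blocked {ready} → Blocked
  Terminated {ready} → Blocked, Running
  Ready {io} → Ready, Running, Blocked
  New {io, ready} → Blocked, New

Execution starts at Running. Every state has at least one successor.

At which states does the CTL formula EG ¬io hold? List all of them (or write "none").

{Blocked, Terminated}

States satisfying ¬io: {Blocked, Terminated}.
States satisfying EG ¬io: {Blocked, Terminated}.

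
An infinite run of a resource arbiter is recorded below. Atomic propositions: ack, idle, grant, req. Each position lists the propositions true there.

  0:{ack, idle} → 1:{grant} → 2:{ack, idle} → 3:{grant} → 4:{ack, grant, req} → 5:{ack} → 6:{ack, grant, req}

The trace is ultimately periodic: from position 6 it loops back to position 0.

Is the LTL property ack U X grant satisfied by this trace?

Walking from position 0: X grant first holds at position 0, and ack holds at every earlier position along the way, so ack U X grant holds.

Holds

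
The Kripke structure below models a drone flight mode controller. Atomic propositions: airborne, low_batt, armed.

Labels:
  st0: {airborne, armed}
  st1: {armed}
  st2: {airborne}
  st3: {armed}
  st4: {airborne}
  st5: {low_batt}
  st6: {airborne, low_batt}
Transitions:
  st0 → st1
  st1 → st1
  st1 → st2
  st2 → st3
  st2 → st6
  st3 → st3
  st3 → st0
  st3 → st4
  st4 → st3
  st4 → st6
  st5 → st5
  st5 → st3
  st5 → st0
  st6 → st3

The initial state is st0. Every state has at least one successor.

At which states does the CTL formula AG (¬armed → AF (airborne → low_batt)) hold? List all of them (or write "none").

{st0, st1, st2, st3, st4, st5, st6}

States satisfying ¬armed → AF (airborne → low_batt): {st0, st1, st2, st3, st4, st5, st6}.
States satisfying AG (¬armed → AF (airborne → low_batt)): {st0, st1, st2, st3, st4, st5, st6}.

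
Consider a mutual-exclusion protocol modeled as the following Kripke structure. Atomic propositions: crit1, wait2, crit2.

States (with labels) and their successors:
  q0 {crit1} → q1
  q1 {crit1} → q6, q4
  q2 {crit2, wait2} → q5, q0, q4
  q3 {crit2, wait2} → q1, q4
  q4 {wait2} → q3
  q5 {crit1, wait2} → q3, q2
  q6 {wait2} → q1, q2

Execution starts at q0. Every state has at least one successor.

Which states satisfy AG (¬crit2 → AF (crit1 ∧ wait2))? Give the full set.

none

States satisfying ¬crit2 → AF (crit1 ∧ wait2): {q2, q3, q5}.
States satisfying AG (¬crit2 → AF (crit1 ∧ wait2)): ∅.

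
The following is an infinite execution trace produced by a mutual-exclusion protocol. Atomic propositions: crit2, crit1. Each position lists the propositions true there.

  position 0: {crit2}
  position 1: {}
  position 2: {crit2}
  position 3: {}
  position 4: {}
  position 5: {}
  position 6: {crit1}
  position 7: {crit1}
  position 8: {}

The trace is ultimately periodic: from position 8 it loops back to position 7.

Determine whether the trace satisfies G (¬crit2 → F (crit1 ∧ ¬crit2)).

¬crit2 → F (crit1 ∧ ¬crit2) holds at every position 0..8, and those are all positions ever visited, so G (¬crit2 → F (crit1 ∧ ¬crit2)) holds.
Positions where ¬crit2 holds: 1, 3, 4, 5, 6, 7, 8.
Check F (crit1 ∧ ¬crit2) at each: 1→ok, 3→ok, 4→ok, 5→ok, 6→ok, 7→ok, 8→ok.

Yes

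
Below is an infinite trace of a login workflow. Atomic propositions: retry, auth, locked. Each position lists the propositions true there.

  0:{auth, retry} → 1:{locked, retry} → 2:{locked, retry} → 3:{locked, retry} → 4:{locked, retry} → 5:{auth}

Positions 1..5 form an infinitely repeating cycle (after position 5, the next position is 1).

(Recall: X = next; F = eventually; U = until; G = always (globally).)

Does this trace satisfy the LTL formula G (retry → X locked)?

Violated

retry → X locked must hold at every position from 0 onward. It fails at position 4, so G (retry → X locked) is false.
Positions where retry holds: 0, 1, 2, 3, 4.
Check X locked at each: 0→ok, 1→ok, 2→ok, 3→ok, 4→fails.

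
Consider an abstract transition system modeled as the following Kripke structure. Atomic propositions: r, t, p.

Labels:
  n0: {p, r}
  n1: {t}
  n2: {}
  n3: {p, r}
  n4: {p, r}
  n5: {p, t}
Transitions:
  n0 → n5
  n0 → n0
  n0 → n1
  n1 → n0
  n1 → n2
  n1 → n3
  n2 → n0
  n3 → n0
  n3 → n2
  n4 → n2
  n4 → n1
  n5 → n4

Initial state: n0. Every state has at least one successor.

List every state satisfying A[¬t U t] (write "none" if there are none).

{n1, n5}

States satisfying ¬t: {n0, n2, n3, n4}.
States satisfying t: {n1, n5}.
States satisfying A[¬t U t]: {n1, n5}.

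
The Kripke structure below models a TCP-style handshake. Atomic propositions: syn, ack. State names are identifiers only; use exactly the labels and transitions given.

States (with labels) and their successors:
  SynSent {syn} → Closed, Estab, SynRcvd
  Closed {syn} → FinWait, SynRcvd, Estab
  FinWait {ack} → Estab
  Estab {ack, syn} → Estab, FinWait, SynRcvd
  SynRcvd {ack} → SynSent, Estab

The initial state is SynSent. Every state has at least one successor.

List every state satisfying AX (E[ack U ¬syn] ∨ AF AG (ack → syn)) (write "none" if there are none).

{Closed, FinWait, Estab}

States satisfying E[ack U ¬syn] ∨ AF AG (ack → syn): {FinWait, Estab, SynRcvd}.
States satisfying AX (E[ack U ¬syn] ∨ AF AG (ack → syn)): {Closed, FinWait, Estab}.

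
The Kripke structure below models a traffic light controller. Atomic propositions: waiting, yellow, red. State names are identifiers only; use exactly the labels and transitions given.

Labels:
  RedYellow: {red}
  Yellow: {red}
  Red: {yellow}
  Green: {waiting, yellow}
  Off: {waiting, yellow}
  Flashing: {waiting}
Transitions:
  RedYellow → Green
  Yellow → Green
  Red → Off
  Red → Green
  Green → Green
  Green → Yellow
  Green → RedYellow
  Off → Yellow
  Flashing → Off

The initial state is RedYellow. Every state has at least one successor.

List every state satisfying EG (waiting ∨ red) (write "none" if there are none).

States satisfying waiting ∨ red: {RedYellow, Yellow, Green, Off, Flashing}.
States satisfying EG (waiting ∨ red): {RedYellow, Yellow, Green, Off, Flashing}.

{RedYellow, Yellow, Green, Off, Flashing}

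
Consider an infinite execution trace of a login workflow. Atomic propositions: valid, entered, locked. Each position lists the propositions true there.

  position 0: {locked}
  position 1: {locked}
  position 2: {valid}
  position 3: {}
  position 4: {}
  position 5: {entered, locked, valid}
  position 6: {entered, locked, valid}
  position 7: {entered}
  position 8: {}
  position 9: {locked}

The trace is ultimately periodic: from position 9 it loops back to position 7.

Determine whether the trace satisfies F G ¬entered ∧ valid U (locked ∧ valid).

Does not hold

G ¬entered is false at every position 0..9, so it never becomes true and F G ¬entered fails.
Walking from position 0: at position 0, locked ∧ valid has not yet held and valid fails, so valid U (locked ∧ valid) is false.
At position 0: F G ¬entered is false; valid U (locked ∧ valid) is false; so F G ¬entered ∧ valid U (locked ∧ valid) is false.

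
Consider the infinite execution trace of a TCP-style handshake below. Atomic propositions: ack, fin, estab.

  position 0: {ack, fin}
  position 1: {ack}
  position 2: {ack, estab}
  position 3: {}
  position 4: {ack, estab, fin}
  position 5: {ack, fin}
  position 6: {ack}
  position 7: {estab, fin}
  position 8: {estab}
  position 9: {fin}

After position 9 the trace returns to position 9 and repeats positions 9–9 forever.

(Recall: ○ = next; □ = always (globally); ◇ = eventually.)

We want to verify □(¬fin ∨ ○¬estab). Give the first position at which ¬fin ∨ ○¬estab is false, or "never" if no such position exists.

Check ¬fin ∨ ○¬estab at each position in order: 0 ✓, 1 ✓, 2 ✓, 3 ✓, 4 ✓, 5 ✓, 6 ✓.
At position 7 the labels are {estab, fin} and the next position 8 has {estab}, so ¬fin ∨ ○¬estab is false there. This is the first violation.

7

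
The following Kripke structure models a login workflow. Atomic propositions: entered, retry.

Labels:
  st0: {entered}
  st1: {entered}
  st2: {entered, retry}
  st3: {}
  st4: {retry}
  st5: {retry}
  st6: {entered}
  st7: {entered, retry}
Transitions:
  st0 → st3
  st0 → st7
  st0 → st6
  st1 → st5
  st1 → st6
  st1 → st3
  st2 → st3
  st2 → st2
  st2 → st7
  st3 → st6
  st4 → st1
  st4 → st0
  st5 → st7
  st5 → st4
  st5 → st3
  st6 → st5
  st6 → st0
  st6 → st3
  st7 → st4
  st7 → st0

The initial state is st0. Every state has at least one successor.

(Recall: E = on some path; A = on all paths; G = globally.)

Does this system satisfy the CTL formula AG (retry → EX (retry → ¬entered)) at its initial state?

Holds

States satisfying retry → EX (retry → ¬entered): {st0, st1, st2, st3, st4, st5, st6, st7}.
States satisfying AG (retry → EX (retry → ¬entered)): {st0, st1, st2, st3, st4, st5, st6, st7}.
Every state reachable from st0 satisfies retry → EX (retry → ¬entered).
st0 ∈ Sat(AG (retry → EX (retry → ¬entered))).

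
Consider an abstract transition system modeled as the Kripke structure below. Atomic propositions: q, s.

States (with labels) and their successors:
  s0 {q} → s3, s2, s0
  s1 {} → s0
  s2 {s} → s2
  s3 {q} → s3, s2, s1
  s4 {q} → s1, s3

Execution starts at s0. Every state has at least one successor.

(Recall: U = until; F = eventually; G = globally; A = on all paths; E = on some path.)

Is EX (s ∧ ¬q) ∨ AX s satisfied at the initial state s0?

Yes

States satisfying s ∧ ¬q: {s2}.
States satisfying EX (s ∧ ¬q): {s0, s2, s3}.
States satisfying s: {s2}.
States satisfying AX s: {s2}.
States satisfying EX (s ∧ ¬q) ∨ AX s: {s0, s2, s3}.
s0 ∈ Sat(EX (s ∧ ¬q) ∨ AX s).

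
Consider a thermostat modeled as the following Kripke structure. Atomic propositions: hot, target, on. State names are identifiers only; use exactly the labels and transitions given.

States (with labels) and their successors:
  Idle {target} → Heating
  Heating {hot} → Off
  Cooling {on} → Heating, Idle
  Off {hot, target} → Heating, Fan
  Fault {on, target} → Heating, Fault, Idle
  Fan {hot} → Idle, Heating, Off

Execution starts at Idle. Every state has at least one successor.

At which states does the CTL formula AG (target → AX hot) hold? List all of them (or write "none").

{Idle, Heating, Cooling, Off, Fan}

States satisfying target → AX hot: {Idle, Heating, Cooling, Off, Fan}.
States satisfying AG (target → AX hot): {Idle, Heating, Cooling, Off, Fan}.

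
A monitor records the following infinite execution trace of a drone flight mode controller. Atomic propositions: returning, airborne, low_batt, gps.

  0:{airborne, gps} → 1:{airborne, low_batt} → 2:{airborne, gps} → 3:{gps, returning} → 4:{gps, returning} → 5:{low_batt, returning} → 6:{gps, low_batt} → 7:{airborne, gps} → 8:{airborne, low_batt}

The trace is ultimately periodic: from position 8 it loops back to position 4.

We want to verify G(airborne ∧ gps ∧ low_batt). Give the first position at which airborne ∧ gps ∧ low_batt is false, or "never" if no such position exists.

0

At position 0 the labels are {airborne, gps}, so airborne ∧ gps ∧ low_batt is false there. This is the first violation.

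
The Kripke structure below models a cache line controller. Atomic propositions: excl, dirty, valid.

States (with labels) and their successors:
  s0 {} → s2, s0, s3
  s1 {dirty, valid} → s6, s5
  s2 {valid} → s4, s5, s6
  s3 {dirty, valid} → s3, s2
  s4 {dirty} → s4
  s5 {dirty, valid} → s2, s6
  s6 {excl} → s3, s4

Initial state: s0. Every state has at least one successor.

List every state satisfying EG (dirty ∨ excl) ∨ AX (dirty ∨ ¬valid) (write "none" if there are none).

States satisfying dirty ∨ excl: {s1, s3, s4, s5, s6}.
States satisfying EG (dirty ∨ excl): {s1, s3, s4, s5, s6}.
States satisfying dirty ∨ ¬valid: {s0, s1, s3, s4, s5, s6}.
States satisfying AX (dirty ∨ ¬valid): {s1, s2, s4, s6}.
States satisfying EG (dirty ∨ excl) ∨ AX (dirty ∨ ¬valid): {s1, s2, s3, s4, s5, s6}.

{s1, s2, s3, s4, s5, s6}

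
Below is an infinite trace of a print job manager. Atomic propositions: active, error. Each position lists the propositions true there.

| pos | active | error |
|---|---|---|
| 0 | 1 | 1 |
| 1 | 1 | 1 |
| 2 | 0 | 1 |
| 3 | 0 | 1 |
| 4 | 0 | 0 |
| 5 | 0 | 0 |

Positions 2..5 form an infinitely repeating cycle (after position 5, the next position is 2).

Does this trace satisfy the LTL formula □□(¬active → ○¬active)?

Holds

□(¬active → ○¬active) holds at every position 0..5, and those are all positions ever visited, so □□(¬active → ○¬active) holds.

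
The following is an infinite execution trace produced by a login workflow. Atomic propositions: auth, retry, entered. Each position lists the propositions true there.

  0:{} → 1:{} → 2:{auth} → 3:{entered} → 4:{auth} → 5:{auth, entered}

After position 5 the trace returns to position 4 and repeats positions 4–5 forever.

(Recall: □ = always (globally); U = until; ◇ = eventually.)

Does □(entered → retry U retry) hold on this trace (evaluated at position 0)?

entered → retry U retry must hold at every position from 0 onward. It fails at position 3, so □(entered → retry U retry) is false.
Positions where entered holds: 3, 5.
Check retry U retry at each: 3→fails, 5→fails.

Does not hold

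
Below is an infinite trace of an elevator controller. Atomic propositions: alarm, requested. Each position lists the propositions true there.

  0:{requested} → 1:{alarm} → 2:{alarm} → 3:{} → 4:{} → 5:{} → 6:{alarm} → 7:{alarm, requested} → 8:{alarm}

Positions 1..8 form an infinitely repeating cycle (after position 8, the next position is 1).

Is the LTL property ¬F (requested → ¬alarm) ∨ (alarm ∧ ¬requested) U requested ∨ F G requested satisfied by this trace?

Yes

At position 0: ¬F (requested → ¬alarm) is false; (alarm ∧ ¬requested) U requested ∨ F G requested is true; so ¬F (requested → ¬alarm) ∨ (alarm ∧ ¬requested) U requested ∨ F G requested is true.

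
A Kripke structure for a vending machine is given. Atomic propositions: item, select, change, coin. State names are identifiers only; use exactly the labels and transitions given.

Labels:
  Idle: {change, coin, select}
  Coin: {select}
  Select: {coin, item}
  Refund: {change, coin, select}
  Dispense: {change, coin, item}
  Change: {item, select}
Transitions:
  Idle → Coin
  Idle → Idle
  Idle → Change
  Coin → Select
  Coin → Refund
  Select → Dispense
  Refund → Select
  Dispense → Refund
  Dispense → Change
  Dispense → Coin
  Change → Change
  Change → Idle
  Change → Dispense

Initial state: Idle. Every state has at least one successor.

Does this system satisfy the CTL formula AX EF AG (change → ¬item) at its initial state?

No

States satisfying EF AG (change → ¬item): ∅.
States satisfying AX EF AG (change → ¬item): ∅.
Idle ∉ Sat(AX EF AG (change → ¬item)).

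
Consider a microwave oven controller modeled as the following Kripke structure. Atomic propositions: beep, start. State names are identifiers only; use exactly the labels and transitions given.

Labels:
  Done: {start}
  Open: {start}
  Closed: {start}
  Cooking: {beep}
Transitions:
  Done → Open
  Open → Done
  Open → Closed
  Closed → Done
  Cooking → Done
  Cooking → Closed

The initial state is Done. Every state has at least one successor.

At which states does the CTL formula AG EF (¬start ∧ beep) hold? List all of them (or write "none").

States satisfying EF (¬start ∧ beep): {Cooking}.
States satisfying AG EF (¬start ∧ beep): ∅.

none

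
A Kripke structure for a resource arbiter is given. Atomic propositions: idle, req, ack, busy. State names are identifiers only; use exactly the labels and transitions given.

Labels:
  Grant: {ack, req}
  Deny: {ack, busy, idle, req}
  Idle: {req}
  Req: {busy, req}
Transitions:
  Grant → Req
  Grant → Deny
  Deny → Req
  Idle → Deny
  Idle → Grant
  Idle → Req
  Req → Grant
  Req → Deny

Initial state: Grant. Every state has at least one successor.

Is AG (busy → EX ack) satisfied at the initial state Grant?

States satisfying busy → EX ack: {Grant, Idle, Req}.
States satisfying AG (busy → EX ack): ∅.
Deny is reachable from Grant and violates busy → EX ack, so AG fails at Grant.
Grant ∉ Sat(AG (busy → EX ack)).

Does not hold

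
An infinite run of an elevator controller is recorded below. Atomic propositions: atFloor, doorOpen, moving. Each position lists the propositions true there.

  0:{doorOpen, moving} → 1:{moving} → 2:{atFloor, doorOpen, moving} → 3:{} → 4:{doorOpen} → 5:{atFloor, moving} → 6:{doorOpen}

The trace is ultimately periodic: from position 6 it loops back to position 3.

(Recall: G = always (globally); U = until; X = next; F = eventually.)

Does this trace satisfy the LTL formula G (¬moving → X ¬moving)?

Violated

¬moving → X ¬moving must hold at every position from 0 onward. It fails at position 4, so G (¬moving → X ¬moving) is false.
Positions where ¬moving holds: 3, 4, 6.
Check X ¬moving at each: 3→ok, 4→fails, 6→ok.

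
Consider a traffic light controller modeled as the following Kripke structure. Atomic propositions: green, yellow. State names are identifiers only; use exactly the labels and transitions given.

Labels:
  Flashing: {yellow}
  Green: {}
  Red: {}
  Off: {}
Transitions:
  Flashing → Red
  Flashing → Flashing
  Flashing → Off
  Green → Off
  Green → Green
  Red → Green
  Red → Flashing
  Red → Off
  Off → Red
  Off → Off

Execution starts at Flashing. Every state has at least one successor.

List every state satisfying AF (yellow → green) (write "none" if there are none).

{Green, Red, Off}

States satisfying yellow → green: {Green, Red, Off}.
States satisfying AF (yellow → green): {Green, Red, Off}.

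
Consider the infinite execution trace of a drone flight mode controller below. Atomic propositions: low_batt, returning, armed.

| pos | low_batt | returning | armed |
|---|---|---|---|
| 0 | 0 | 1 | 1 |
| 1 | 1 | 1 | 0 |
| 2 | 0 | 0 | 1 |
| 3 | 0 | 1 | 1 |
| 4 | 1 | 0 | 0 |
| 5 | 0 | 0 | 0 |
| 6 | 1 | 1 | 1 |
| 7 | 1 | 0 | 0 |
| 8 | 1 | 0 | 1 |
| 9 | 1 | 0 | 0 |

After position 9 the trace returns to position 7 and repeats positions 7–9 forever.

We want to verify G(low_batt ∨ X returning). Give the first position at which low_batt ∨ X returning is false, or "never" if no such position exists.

Check low_batt ∨ X returning at each position in order: 0 ✓, 1 ✓, 2 ✓.
At position 3 the labels are {armed, returning} and the next position 4 has {low_batt}, so low_batt ∨ X returning is false there. This is the first violation.

3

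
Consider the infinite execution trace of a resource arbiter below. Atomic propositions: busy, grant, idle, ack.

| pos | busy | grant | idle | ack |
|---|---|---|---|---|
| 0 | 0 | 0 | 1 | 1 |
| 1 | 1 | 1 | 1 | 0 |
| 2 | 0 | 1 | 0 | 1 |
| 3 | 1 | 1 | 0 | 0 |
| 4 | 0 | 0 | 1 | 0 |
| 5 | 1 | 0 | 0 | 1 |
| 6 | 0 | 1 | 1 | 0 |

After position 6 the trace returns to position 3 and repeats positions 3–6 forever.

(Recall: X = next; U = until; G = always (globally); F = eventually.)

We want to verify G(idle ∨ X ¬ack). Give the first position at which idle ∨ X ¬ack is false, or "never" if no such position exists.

never

idle ∨ X ¬ack holds at every position 0..6, and those are all the positions the trace ever visits, so the invariant G(idle ∨ X ¬ack) is never violated.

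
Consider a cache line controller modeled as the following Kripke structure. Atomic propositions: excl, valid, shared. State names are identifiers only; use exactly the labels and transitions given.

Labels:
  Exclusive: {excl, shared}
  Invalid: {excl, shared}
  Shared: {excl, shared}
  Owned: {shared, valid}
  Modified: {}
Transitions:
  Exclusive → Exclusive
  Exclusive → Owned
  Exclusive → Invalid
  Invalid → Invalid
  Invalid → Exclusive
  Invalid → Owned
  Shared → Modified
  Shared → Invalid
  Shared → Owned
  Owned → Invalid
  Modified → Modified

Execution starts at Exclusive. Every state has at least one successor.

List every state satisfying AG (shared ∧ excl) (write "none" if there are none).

none

States satisfying shared ∧ excl: {Exclusive, Invalid, Shared}.
States satisfying AG (shared ∧ excl): ∅.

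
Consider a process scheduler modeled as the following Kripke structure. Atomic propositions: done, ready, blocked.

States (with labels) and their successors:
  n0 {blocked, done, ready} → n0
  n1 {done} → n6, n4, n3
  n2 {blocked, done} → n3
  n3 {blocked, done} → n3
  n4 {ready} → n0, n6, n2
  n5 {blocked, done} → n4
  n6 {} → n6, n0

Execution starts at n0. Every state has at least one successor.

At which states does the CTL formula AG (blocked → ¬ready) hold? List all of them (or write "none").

States satisfying blocked → ¬ready: {n1, n2, n3, n4, n5, n6}.
States satisfying AG (blocked → ¬ready): {n2, n3}.

{n2, n3}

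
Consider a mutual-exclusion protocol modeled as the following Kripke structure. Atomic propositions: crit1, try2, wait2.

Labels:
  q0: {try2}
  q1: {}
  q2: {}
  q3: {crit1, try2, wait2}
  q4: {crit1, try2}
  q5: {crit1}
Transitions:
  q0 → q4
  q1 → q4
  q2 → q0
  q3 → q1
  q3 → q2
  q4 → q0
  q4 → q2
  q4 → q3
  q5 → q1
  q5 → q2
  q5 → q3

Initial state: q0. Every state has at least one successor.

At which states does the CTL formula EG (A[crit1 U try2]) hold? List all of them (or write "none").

States satisfying A[crit1 U try2]: {q0, q3, q4}.
States satisfying EG (A[crit1 U try2]): {q0, q4}.

{q0, q4}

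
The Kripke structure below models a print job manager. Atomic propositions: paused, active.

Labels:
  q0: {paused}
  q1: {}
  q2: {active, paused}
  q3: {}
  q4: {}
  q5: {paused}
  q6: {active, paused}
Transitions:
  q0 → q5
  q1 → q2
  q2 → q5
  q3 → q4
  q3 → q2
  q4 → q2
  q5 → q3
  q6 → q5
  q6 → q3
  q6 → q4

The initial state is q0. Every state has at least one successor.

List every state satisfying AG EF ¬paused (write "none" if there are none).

States satisfying EF ¬paused: {q0, q1, q2, q3, q4, q5, q6}.
States satisfying AG EF ¬paused: {q0, q1, q2, q3, q4, q5, q6}.

{q0, q1, q2, q3, q4, q5, q6}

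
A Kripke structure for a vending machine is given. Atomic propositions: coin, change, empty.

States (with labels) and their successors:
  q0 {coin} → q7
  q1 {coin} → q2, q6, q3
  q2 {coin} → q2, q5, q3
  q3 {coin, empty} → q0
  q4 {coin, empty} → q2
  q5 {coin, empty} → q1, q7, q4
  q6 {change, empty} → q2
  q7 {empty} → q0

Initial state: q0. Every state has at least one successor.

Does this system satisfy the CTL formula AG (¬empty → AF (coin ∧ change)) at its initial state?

No

States satisfying ¬empty → AF (coin ∧ change): {q3, q4, q5, q6, q7}.
States satisfying AG (¬empty → AF (coin ∧ change)): ∅.
q0 is reachable from q0 and violates ¬empty → AF (coin ∧ change), so AG fails at q0.
q0 ∉ Sat(AG (¬empty → AF (coin ∧ change))).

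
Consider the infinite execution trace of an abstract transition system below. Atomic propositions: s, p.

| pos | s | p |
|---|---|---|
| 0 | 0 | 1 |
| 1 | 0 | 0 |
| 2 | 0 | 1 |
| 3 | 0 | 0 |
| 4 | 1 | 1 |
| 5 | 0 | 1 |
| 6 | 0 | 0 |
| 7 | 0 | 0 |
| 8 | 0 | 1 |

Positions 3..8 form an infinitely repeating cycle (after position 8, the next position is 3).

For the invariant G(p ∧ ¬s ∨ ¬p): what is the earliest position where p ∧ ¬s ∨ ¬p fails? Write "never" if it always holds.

4

Check p ∧ ¬s ∨ ¬p at each position in order: 0 ✓, 1 ✓, 2 ✓, 3 ✓.
At position 4 the labels are {p, s}, so p ∧ ¬s ∨ ¬p is false there. This is the first violation.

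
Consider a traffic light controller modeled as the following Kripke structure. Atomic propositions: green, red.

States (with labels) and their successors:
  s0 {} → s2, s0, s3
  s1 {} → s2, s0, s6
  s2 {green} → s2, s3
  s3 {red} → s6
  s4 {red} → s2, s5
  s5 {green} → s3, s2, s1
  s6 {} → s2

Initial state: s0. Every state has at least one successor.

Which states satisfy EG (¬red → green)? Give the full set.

States satisfying ¬red → green: {s2, s3, s4, s5}.
States satisfying EG (¬red → green): {s2, s4, s5}.

{s2, s4, s5}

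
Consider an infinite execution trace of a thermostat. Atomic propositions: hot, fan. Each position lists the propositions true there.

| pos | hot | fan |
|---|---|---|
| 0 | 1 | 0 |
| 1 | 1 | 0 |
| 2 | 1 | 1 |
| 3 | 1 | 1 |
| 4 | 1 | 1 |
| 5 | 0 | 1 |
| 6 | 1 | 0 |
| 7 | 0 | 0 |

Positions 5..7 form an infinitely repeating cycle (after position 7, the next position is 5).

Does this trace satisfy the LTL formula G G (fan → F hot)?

G (fan → F hot) holds at every position 0..7, and those are all positions ever visited, so G G (fan → F hot) holds.

Yes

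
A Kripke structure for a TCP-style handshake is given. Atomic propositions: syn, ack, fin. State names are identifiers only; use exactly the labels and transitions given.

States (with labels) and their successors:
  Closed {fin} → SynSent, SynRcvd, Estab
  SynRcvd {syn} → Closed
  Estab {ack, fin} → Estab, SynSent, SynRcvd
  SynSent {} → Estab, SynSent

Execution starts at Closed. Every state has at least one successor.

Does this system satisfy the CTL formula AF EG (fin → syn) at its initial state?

Does not hold

States satisfying EG (fin → syn): {SynSent}.
States satisfying AF EG (fin → syn): {SynSent}.
There is a path from Closed along which EG (fin → syn) never holds.
Closed ∉ Sat(AF EG (fin → syn)).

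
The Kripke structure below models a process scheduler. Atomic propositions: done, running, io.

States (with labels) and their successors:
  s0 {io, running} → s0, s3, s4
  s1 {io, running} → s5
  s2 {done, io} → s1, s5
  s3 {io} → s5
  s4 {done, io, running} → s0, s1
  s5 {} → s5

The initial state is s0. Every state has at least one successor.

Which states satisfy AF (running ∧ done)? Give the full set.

{s4}

States satisfying running ∧ done: {s4}.
States satisfying AF (running ∧ done): {s4}.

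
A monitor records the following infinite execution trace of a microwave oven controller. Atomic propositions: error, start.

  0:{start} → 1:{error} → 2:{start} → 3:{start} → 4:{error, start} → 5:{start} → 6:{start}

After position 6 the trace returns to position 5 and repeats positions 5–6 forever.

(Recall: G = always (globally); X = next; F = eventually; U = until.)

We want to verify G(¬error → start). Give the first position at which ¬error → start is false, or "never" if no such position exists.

¬error → start holds at every position 0..6, and those are all the positions the trace ever visits, so the invariant G(¬error → start) is never violated.

never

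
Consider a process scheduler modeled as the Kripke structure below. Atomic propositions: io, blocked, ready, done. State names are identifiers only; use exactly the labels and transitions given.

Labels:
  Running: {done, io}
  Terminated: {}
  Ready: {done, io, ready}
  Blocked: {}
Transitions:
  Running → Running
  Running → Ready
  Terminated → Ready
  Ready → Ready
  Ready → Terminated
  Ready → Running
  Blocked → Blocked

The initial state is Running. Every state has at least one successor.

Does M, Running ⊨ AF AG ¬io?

States satisfying AG ¬io: {Blocked}.
States satisfying AF AG ¬io: {Blocked}.
There is a path from Running along which AG ¬io never holds.
Running ∉ Sat(AF AG ¬io).

Violated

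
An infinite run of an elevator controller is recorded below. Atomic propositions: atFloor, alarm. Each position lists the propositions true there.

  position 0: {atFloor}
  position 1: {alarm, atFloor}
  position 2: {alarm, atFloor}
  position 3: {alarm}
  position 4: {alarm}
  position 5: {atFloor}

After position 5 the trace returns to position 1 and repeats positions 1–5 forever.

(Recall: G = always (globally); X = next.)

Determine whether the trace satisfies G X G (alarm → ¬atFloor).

No

X G (alarm → ¬atFloor) must hold at every position from 0 onward. It fails at position 0, so G X G (alarm → ¬atFloor) is false.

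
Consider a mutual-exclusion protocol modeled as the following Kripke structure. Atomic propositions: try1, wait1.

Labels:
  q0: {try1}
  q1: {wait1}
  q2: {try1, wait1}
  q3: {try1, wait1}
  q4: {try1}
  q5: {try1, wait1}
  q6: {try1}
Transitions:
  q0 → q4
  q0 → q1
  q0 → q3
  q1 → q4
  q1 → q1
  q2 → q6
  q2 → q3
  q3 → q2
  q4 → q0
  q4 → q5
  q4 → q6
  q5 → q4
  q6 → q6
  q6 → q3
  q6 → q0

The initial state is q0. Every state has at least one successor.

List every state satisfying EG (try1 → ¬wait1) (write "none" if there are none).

States satisfying try1 → ¬wait1: {q0, q1, q4, q6}.
States satisfying EG (try1 → ¬wait1): {q0, q1, q4, q6}.

{q0, q1, q4, q6}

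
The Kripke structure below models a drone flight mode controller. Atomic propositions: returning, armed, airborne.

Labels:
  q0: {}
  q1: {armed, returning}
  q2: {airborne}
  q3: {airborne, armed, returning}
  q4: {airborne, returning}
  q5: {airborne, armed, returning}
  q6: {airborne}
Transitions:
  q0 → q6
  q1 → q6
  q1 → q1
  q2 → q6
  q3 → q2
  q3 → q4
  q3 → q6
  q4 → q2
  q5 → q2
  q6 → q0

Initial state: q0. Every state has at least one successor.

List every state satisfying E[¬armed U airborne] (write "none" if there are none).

{q0, q2, q3, q4, q5, q6}

States satisfying ¬armed: {q0, q2, q4, q6}.
States satisfying airborne: {q2, q3, q4, q5, q6}.
States satisfying E[¬armed U airborne]: {q0, q2, q3, q4, q5, q6}.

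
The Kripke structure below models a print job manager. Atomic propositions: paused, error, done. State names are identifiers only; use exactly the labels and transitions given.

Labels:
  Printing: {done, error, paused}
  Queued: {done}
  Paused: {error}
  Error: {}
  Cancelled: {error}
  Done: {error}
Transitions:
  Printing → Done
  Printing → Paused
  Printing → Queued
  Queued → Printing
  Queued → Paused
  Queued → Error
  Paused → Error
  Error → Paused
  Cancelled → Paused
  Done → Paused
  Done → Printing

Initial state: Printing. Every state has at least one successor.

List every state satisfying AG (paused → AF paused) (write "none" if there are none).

States satisfying paused → AF paused: {Printing, Queued, Paused, Error, Cancelled, Done}.
States satisfying AG (paused → AF paused): {Printing, Queued, Paused, Error, Cancelled, Done}.

{Printing, Queued, Paused, Error, Cancelled, Done}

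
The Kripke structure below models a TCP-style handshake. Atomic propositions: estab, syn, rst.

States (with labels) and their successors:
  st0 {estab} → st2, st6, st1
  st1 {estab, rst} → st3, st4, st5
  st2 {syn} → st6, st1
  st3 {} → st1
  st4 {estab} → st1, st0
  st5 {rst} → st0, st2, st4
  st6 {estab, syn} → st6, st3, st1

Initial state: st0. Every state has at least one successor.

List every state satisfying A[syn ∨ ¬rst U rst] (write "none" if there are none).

{st1, st3, st5}

States satisfying syn ∨ ¬rst: {st0, st2, st3, st4, st6}.
States satisfying rst: {st1, st5}.
States satisfying A[syn ∨ ¬rst U rst]: {st1, st3, st5}.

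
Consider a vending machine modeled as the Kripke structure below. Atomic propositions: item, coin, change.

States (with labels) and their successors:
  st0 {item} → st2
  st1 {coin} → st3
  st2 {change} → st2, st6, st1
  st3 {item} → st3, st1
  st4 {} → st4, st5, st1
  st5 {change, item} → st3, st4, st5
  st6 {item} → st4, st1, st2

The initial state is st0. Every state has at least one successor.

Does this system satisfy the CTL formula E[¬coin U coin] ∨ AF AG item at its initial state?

Holds

States satisfying ¬coin: {st0, st2, st3, st4, st5, st6}.
States satisfying coin: {st1}.
States satisfying E[¬coin U coin]: {st0, st1, st2, st3, st4, st5, st6}.
States satisfying AG item: ∅.
States satisfying AF AG item: ∅.
States satisfying E[¬coin U coin] ∨ AF AG item: {st0, st1, st2, st3, st4, st5, st6}.
st0 ∈ Sat(E[¬coin U coin] ∨ AF AG item).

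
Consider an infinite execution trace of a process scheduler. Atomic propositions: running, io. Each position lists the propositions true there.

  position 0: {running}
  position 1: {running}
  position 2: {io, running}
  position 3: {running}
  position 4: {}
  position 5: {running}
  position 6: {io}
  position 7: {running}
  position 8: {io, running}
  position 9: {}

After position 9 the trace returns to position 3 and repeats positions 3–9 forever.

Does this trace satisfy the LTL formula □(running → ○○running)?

No

running → ○○running must hold at every position from 0 onward. It fails at position 2, so □(running → ○○running) is false.
Positions where running holds: 0, 1, 2, 3, 5, 7, 8.
Check ○○running at each: 0→ok, 1→ok, 2→fails, 3→ok, 5→ok, 7→fails, 8→ok.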